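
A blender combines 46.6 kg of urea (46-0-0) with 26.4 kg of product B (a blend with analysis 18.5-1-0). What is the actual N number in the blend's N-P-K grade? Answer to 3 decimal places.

Total mass = 46.6 + 26.4 = 73 kg.
N mass = 46%×46.6 + 18.5%×26.4 = 26.32 kg.
% N = 26.32 / 73 = 36.0548%.

36.055% N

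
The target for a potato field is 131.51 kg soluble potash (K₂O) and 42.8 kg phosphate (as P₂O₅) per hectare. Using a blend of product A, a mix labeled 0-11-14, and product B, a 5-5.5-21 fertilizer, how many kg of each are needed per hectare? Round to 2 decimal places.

With a, b = kg per hectare of product A and product B:
K₂O: 0.14·a + 0.21·b = 131.51
P₂O₅: 0.11·a + 0.055·b = 42.8
Eliminate b: (row1) − 0.21/0.055·(row2) → -0.28·a = -31.9082, so a = 113.958.
Then b = (42.8 − 0.11·113.958) / 0.055 = 550.266.

113.96 kg product A, 550.27 kg product B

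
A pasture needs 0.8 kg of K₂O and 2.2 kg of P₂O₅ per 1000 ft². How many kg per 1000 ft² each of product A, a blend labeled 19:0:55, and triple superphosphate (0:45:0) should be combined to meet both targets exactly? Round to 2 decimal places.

With a, b = kg per 1000 ft² of product A and triple superphosphate:
K₂O: 0.55·a + 0·b = 0.8
P₂O₅: 0·a + 0.45·b = 2.2
Solving simultaneously: a = 1.45455, b = 4.88889.

1.45 kg product A, 4.89 kg triple superphosphate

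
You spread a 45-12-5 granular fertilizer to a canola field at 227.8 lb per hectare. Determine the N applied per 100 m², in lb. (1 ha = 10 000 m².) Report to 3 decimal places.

1.025 lb N per hundred sq m

nitrogen per hectare = 227.8 × 45% = 102.51 lb.
Convert to per 100 m²: 102.51 × 0.01 = 1.0251 lb.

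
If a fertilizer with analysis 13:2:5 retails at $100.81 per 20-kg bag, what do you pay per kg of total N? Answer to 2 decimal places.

N in bag = 20 × 13% = 2.6 kg.
Cost per kg N = $100.81 / 2.6 = $38.7731.

$38.77 per kg N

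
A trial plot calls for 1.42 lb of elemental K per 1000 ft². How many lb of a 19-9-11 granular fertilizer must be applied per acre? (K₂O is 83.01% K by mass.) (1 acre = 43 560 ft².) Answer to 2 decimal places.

As K₂O: 1.42 / 0.8301 = 1.71064 lb per 1000 ft².
Product per 1000 ft² = 1.71064 / 11% = 15.5512 lb.
Convert to per acre: 15.5512 × 43.56 = 677.412 lb.

677.41 lb of product per acre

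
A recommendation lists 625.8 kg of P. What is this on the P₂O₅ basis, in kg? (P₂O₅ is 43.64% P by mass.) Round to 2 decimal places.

P₂O₅ = 625.8 / 0.4364 = 1434.005 kg.

1434.01 kg P₂O₅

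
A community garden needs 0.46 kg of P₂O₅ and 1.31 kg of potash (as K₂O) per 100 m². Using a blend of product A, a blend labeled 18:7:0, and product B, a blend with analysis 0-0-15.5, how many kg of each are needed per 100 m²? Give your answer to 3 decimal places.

Let a = kg of product A, b = kg of product B (per 100 m²).
P₂O₅: 0.07·a + 0·b = 0.46
K₂O: 0·a + 0.155·b = 1.31
Solving simultaneously: a = 6.57143, b = 8.45161.

6.571 kg product A, 8.452 kg product B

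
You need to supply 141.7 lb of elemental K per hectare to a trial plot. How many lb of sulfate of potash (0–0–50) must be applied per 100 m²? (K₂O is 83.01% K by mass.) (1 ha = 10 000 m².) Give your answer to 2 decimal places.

3.41 lb of product per hundred sq m

As K₂O: 141.7 / 0.8301 = 170.702 lb per hectare.
Product per hectare = 170.702 / 50% = 341.405 lb.
Convert to per 100 m²: 341.405 × 0.01 = 3.41405 lb.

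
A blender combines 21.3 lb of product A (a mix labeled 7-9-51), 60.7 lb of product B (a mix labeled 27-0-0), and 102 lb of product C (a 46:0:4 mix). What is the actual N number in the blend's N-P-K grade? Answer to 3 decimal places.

Total mass = 21.3 + 60.7 + 102 = 184 lb.
N mass = 7%×21.3 + 27%×60.7 + 46%×102 = 64.8 lb.
% N = 64.8 / 184 = 35.2174%.

35.217% N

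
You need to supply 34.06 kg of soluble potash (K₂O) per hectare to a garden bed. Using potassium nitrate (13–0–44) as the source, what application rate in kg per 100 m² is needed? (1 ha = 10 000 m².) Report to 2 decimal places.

0.77 kg of product per hundred sq m

Product per hectare = 34.06 / 44% = 77.4091 kg.
Convert to per 100 m²: 77.4091 × 0.01 = 0.774091 kg.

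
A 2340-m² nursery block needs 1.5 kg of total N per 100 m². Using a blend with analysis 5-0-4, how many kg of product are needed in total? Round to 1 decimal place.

Product per 100 m² = 1.5 / 5% = 30 kg.
Total product = 30 × 2340 / 100 = 702 kg.

702.0 kg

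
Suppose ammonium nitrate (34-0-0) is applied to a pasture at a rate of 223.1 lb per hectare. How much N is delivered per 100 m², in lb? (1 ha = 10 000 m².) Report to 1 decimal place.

0.8 lb N per hundred sq m

nitrogen per hectare = 223.1 × 34% = 75.854 lb.
Convert to per 100 m²: 75.854 × 0.01 = 0.75854 lb.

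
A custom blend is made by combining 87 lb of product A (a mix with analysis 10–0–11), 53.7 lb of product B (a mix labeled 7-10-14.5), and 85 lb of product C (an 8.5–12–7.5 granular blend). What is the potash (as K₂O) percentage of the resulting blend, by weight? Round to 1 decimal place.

10.5% K₂O

Total mass = 87 + 53.7 + 85 = 225.7 lb.
K₂O mass = 11%×87 + 14.5%×53.7 + 7.5%×85 = 23.7315 lb.
% K₂O = 23.7315 / 225.7 = 10.5146%.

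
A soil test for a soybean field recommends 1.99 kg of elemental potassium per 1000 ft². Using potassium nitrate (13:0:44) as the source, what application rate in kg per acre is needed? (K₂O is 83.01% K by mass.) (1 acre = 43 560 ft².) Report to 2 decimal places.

As K₂O: 1.99 / 0.8301 = 2.3973 kg per 1000 ft².
Product per 1000 ft² = 2.3973 / 44% = 5.44841 kg.
Convert to per acre: 5.44841 × 43.56 = 237.333 kg.

237.33 kg of product per acre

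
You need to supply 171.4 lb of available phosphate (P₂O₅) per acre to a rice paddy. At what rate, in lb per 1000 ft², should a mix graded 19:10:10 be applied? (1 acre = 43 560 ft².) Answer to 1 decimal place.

39.3 lb of product per thousand sq ft

Product per acre = 171.4 / 10% = 1714 lb.
Convert to per 1000 ft²: 1714 × 0.0229568 = 39.348 lb.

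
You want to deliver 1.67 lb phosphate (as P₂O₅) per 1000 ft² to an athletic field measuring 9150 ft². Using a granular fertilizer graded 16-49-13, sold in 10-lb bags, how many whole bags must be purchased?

4 bags

Product per 1000 ft² = 1.67 / 49% = 3.40816 lb.
Total product = 3.40816 × 9150 / 1000 = 31.1847 lb.
Bags = ⌈31.1847 / 10⌉ = 4.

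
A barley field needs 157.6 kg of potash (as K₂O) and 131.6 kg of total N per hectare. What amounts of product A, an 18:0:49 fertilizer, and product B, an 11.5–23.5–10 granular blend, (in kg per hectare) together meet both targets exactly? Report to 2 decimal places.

With a, b = kg per hectare of product A and product B:
K₂O: 0.49·a + 0.1·b = 157.6
N: 0.18·a + 0.115·b = 131.6
Eliminate b: (row1) − 0.1/0.115·(row2) → 0.333478·a = 43.1652, so a = 129.439.
Then b = (131.6 − 0.18·129.439) / 0.115 = 941.747.

129.44 kg product A, 941.75 kg product B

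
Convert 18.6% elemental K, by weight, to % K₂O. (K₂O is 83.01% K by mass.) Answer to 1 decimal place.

22.4% K₂O

%K₂O = 18.6 / 0.8301 = 22.4069%.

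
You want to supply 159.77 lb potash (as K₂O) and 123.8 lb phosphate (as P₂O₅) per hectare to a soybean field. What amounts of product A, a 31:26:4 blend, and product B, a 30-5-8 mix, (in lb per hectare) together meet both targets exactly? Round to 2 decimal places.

With a, b = lb per hectare of product A and product B:
K₂O: 0.04·a + 0.08·b = 159.77
P₂O₅: 0.26·a + 0.05·b = 123.8
Solving simultaneously: a = 101.888, b = 1946.181.

101.89 lb product A, 1946.18 lb product B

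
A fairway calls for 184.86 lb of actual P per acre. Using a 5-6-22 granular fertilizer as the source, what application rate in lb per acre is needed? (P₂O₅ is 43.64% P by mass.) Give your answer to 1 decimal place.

7060.0 lb of product per acre

As P₂O₅: 184.86 / 0.4364 = 423.602 lb per acre.
Product per acre = 423.602 / 6% = 7060.04 lb.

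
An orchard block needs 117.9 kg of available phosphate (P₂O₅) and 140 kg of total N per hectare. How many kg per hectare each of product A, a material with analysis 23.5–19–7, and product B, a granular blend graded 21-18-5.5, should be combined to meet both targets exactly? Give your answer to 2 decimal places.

183.75 kg product A, 461.04 kg product B

Per-hectare balance (a = product A, b = product B):
P₂O₅: 0.19·a + 0.18·b = 117.9
N: 0.235·a + 0.21·b = 140
Eliminate b: (row1) − 0.18/0.21·(row2) → -0.0114286·a = -2.1, so a = 183.75.
Then b = (140 − 0.235·183.75) / 0.21 = 461.042.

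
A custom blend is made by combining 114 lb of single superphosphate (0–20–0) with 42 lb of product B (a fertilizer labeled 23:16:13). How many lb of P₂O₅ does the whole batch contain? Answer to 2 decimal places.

29.52 lb P₂O₅

P₂O₅ mass = 20%×114 + 16%×42 = 29.52 lb.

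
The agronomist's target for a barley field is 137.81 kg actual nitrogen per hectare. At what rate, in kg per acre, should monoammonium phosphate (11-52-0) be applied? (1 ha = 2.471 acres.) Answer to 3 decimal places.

507.009 kg of product per acre

Product per hectare = 137.81 / 11% = 1252.82 kg.
Convert to per acre: 1252.82 × 0.404694 = 507.0086 kg.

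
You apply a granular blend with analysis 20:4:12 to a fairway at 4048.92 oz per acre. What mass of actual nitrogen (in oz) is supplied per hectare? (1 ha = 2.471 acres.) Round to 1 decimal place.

2001.0 oz N per hectare

nitrogen per acre = 4048.92 × 20% = 809.784 oz.
Convert to per hectare: 809.784 × 2.471 = 2000.98 oz.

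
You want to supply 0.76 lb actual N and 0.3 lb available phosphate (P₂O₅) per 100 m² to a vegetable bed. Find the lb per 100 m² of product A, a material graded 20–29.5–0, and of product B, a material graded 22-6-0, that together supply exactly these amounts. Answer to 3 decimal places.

With a, b = lb per 100 m² of product A and product B:
N: 0.2·a + 0.22·b = 0.76
P₂O₅: 0.295·a + 0.06·b = 0.3
Eliminate a: (row1) − 0.2/0.295·(row2) → 0.179322·b = 0.55661, so b = 3.10397.
Back-substitute: a = (0.76 − 0.22·3.10397) / 0.2 = 0.385633.

0.386 lb product A, 3.104 lb product B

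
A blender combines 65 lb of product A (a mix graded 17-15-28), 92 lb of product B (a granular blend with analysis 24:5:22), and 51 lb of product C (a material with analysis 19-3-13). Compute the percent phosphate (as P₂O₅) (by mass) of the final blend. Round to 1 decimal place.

Total mass = 65 + 92 + 51 = 208 lb.
P₂O₅ mass = 15%×65 + 5%×92 + 3%×51 = 15.88 lb.
% P₂O₅ = 15.88 / 208 = 7.63462%.

7.6% P₂O₅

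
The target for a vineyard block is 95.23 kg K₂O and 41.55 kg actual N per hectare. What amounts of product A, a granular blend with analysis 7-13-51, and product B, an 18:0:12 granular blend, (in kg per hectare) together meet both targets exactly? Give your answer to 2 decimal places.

145.75 kg product A, 174.15 kg product B

Per-hectare balance (a = product A, b = product B):
K₂O: 0.51·a + 0.12·b = 95.23
N: 0.07·a + 0.18·b = 41.55
Solving simultaneously: a = 145.748, b = 174.153.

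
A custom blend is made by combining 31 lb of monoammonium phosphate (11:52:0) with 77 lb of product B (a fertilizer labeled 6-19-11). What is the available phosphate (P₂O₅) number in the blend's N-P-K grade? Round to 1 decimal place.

Total mass = 31 + 77 = 108 lb.
P₂O₅ mass = 52%×31 + 19%×77 = 30.75 lb.
% P₂O₅ = 30.75 / 108 = 28.4722%.

28.5% P₂O₅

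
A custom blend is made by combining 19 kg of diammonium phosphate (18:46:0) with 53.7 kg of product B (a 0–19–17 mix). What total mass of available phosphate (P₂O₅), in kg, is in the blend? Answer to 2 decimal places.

P₂O₅ mass = 46%×19 + 19%×53.7 = 18.943 kg.

18.94 kg P₂O₅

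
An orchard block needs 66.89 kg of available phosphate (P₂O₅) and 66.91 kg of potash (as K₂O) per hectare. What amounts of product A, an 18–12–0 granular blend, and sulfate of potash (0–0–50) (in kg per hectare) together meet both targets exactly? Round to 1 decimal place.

With a, b = kg per hectare of product A and sulfate of potash:
P₂O₅: 0.12·a + 0·b = 66.89
K₂O: 0·a + 0.5·b = 66.91
Solving simultaneously: a = 557.417, b = 133.82.

557.4 kg product A, 133.8 kg sulfate of potash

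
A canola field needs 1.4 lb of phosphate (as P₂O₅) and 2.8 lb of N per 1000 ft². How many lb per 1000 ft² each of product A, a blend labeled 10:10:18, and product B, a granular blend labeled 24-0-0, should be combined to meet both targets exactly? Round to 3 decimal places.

Per-1000 ft² balance (a = product A, b = product B):
P₂O₅: 0.1·a + 0·b = 1.4
N: 0.1·a + 0.24·b = 2.8
From row1: a = (1.4 − 0·b) / 0.1.
Into row2: 0.1·(1.4 − 0·b)/0.1 + 0.24·b = 2.8 → b = 5.83333, a = 14.

14.000 lb product A, 5.833 lb product B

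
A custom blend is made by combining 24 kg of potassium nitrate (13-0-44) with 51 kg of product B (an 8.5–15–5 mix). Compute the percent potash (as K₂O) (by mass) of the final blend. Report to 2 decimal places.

17.48% K₂O

Total mass = 24 + 51 = 75 kg.
K₂O mass = 44%×24 + 5%×51 = 13.11 kg.
% K₂O = 13.11 / 75 = 17.48%.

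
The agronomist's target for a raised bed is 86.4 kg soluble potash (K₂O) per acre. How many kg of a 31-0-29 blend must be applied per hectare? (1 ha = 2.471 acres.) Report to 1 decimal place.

Product per acre = 86.4 / 29% = 297.931 kg.
Convert to per hectare: 297.931 × 2.471 = 736.188 kg.

736.2 kg of product per hectare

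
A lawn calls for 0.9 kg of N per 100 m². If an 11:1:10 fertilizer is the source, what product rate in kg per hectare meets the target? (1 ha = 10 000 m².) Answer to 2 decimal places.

Product per 100 m² = 0.9 / 11% = 8.18182 kg.
Convert to per hectare: 8.18182 × 100 = 818.182 kg.

818.18 kg of product per hectare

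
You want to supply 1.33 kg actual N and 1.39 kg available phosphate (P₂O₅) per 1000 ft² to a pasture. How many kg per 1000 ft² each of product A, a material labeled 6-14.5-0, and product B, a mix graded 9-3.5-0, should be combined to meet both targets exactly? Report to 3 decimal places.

7.174 kg product A, 9.995 kg product B

With a, b = kg per 1000 ft² of product A and product B:
N: 0.06·a + 0.09·b = 1.33
P₂O₅: 0.145·a + 0.035·b = 1.39
Solving simultaneously: a = 7.17352, b = 9.99543.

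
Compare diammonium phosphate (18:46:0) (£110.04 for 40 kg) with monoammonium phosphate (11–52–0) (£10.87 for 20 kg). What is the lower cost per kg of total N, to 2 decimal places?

£4.94 per kg N (monoammonium phosphate)

diammonium phosphate: N per bag = 40 × 18% = 7.2 kg; cost = 110.04 / 7.2 = £15.2833/kg N.
monoammonium phosphate: N per bag = 20 × 11% = 2.2 kg; cost = 10.87 / 2.2 = £4.9409/kg N.
monoammonium phosphate is cheaper.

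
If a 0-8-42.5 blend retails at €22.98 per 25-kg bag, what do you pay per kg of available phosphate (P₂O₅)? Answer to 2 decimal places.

€11.49 per kg P₂O₅

P₂O₅ in bag = 25 × 8% = 2 kg.
Cost per kg P₂O₅ = €22.98 / 2 = €11.4900.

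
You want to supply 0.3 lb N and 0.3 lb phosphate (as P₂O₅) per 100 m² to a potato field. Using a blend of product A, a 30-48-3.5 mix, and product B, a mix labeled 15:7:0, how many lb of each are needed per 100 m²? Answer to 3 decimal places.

0.471 lb product A, 1.059 lb product B

Let a = lb of product A, b = lb of product B (per 100 m²).
N: 0.3·a + 0.15·b = 0.3
P₂O₅: 0.48·a + 0.07·b = 0.3
From row1: a = (0.3 − 0.15·b) / 0.3.
Into row2: 0.48·(0.3 − 0.15·b)/0.3 + 0.07·b = 0.3 → b = 1.05882, a = 0.470588.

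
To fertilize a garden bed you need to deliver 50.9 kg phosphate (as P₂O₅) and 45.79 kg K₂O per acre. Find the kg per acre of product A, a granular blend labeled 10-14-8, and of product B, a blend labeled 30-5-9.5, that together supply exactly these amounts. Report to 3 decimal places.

273.763 kg product A, 251.462 kg product B

Let a = kg of product A, b = kg of product B (per acre).
P₂O₅: 0.14·a + 0.05·b = 50.9
K₂O: 0.08·a + 0.095·b = 45.79
Eliminate a: (row1) − 0.14/0.08·(row2) → -0.11625·b = -29.2325, so b = 251.4624.
Back-substitute: a = (50.9 − 0.05·251.4624) / 0.14 = 273.7634.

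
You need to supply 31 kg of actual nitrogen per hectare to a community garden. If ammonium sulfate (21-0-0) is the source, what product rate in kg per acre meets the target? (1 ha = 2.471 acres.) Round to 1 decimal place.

59.7 kg of product per acre

Product per hectare = 31 / 21% = 147.619 kg.
Convert to per acre: 147.619 × 0.404694 = 59.7406 kg.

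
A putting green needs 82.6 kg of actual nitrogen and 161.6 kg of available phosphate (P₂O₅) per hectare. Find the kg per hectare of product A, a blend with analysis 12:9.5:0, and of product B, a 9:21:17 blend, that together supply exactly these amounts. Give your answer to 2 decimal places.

Per-hectare balance (a = product A, b = product B):
N: 0.12·a + 0.09·b = 82.6
P₂O₅: 0.095·a + 0.21·b = 161.6
Eliminate b: (row1) − 0.09/0.21·(row2) → 0.0792857·a = 13.3429, so a = 168.288.
Then b = (161.6 − 0.095·168.288) / 0.21 = 693.393.

168.29 kg product A, 693.39 kg product B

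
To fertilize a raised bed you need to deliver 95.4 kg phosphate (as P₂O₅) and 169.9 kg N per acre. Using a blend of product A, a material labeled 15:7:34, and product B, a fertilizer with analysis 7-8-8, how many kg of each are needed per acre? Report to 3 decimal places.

Let a = kg of product A, b = kg of product B (per acre).
P₂O₅: 0.07·a + 0.08·b = 95.4
N: 0.15·a + 0.07·b = 169.9
Eliminate b: (row1) − 0.08/0.07·(row2) → -0.101429·a = -98.7714, so a = 973.8028.
Then b = (169.9 − 0.15·973.8028) / 0.07 = 340.4225.

973.803 kg product A, 340.423 kg product B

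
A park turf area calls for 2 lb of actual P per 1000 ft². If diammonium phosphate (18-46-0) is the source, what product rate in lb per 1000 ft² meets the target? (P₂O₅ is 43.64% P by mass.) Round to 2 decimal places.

As P₂O₅: 2 / 0.4364 = 4.58295 lb per 1000 ft².
Product per 1000 ft² = 4.58295 / 46% = 9.96294 lb.

9.96 lb of product per thousand sq ft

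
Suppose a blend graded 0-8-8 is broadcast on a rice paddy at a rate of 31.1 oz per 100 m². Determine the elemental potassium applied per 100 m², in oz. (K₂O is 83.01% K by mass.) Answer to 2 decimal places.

2.07 oz K per hundred sq m

K₂O per 100 m² = 31.1 × 8% = 2.488 oz.
Elemental K = 2.488 × 0.8301 = 2.06529 oz per 100 m².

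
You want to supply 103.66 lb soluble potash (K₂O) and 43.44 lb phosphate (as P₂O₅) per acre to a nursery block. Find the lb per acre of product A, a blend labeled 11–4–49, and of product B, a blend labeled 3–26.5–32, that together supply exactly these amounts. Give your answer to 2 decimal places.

115.93 lb product A, 146.43 lb product B

Let a = lb of product A, b = lb of product B (per acre).
K₂O: 0.49·a + 0.32·b = 103.66
P₂O₅: 0.04·a + 0.265·b = 43.44
Eliminate a: (row1) − 0.49/0.04·(row2) → -2.92625·b = -428.48, so b = 146.426.
Back-substitute: a = (103.66 − 0.32·146.426) / 0.49 = 115.926.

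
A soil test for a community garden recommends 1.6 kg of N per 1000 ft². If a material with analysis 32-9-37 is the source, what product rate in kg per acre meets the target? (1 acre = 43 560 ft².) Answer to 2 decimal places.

217.80 kg of product per acre

Product per 1000 ft² = 1.6 / 32% = 5 kg.
Convert to per acre: 5 × 43.56 = 217.8 kg.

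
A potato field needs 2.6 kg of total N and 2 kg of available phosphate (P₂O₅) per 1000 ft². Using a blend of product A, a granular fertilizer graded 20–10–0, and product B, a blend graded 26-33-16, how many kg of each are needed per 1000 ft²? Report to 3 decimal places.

Per-1000 ft² balance (a = product A, b = product B):
N: 0.2·a + 0.26·b = 2.6
P₂O₅: 0.1·a + 0.33·b = 2
Eliminate b: (row1) − 0.26/0.33·(row2) → 0.121212·a = 1.02424, so a = 8.45.
Then b = (2 − 0.1·8.45) / 0.33 = 3.5.

8.450 kg product A, 3.500 kg product B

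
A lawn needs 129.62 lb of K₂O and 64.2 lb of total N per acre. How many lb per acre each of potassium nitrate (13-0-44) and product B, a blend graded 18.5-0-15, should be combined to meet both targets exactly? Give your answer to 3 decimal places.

With a, b = lb per acre of potassium nitrate and product B:
K₂O: 0.44·a + 0.15·b = 129.62
N: 0.13·a + 0.185·b = 64.2
From row1: a = (129.62 − 0.15·b) / 0.44.
Into row2: 0.13·(129.62 − 0.15·b)/0.44 + 0.185·b = 64.2 → b = 184.12601, a = 231.8207.

231.821 lb potassium nitrate, 184.126 lb product B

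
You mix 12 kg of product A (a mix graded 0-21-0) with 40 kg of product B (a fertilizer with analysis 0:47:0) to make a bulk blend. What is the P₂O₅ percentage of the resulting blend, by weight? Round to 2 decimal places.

Total mass = 12 + 40 = 52 kg.
P₂O₅ mass = 21%×12 + 47%×40 = 21.32 kg.
% P₂O₅ = 21.32 / 52 = 41%.

41.00% P₂O₅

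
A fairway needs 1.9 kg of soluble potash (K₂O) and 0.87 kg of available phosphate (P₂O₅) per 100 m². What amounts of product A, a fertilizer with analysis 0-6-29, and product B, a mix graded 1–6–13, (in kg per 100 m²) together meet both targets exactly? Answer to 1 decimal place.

0.1 kg product A, 14.4 kg product B

Let a = kg of product A, b = kg of product B (per 100 m²).
K₂O: 0.29·a + 0.13·b = 1.9
P₂O₅: 0.06·a + 0.06·b = 0.87
Solving simultaneously: a = 0.09375, b = 14.4062.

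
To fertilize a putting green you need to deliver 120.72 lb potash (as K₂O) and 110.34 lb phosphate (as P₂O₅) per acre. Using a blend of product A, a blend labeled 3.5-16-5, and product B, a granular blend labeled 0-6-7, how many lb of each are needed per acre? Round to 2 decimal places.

58.61 lb product A, 1682.71 lb product B

Per-acre balance (a = product A, b = product B):
K₂O: 0.05·a + 0.07·b = 120.72
P₂O₅: 0.16·a + 0.06·b = 110.34
Eliminate b: (row1) − 0.07/0.06·(row2) → -0.136667·a = -8.01, so a = 58.6098.
Then b = (110.34 − 0.16·58.6098) / 0.06 = 1682.707.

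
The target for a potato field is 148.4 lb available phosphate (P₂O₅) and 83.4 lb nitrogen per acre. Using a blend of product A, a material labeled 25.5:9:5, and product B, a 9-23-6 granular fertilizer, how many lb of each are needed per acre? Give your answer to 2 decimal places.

115.25 lb product A, 600.12 lb product B

With a, b = lb per acre of product A and product B:
P₂O₅: 0.09·a + 0.23·b = 148.4
N: 0.255·a + 0.09·b = 83.4
Eliminate b: (row1) − 0.23/0.09·(row2) → -0.561667·a = -64.7333, so a = 115.252.
Then b = (83.4 − 0.255·115.252) / 0.09 = 600.119.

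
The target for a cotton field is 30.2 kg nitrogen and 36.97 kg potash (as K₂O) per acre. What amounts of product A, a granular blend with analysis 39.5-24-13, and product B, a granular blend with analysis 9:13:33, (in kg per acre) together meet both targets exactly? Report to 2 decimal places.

55.95 kg product A, 89.99 kg product B

Let a = kg of product A, b = kg of product B (per acre).
N: 0.395·a + 0.09·b = 30.2
K₂O: 0.13·a + 0.33·b = 36.97
Eliminate b: (row1) − 0.09/0.33·(row2) → 0.359545·a = 20.1173, so a = 55.952.
Then b = (36.97 − 0.13·55.952) / 0.33 = 89.9886.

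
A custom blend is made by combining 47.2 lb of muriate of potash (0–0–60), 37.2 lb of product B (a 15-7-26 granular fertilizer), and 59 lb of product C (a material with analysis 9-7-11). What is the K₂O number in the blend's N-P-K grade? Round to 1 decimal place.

31.0% K₂O

Total mass = 47.2 + 37.2 + 59 = 143.4 lb.
K₂O mass = 60%×47.2 + 26%×37.2 + 11%×59 = 44.482 lb.
% K₂O = 44.482 / 143.4 = 31.0195%.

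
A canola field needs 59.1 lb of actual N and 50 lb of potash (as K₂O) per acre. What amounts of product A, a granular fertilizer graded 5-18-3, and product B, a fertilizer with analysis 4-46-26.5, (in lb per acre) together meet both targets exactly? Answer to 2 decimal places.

Per-acre balance (a = product A, b = product B):
N: 0.05·a + 0.04·b = 59.1
K₂O: 0.03·a + 0.265·b = 50
Solving simultaneously: a = 1133.734, b = 60.332.

1133.73 lb product A, 60.33 lb product B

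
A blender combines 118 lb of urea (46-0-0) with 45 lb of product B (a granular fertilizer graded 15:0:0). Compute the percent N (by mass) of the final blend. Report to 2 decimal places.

37.44% N

Total mass = 118 + 45 = 163 lb.
N mass = 46%×118 + 15%×45 = 61.03 lb.
% N = 61.03 / 163 = 37.4417%.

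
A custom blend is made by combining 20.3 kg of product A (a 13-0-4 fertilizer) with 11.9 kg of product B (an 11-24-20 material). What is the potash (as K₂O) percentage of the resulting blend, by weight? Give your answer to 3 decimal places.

Total mass = 20.3 + 11.9 = 32.2 kg.
K₂O mass = 4%×20.3 + 20%×11.9 = 3.192 kg.
% K₂O = 3.192 / 32.2 = 9.91304%.

9.913% K₂O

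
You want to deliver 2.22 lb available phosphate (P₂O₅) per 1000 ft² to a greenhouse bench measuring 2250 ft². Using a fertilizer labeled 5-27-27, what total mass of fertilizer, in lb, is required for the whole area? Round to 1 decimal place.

18.5 lb

Product per 1000 ft² = 2.22 / 27% = 8.22222 lb.
Total product = 8.22222 × 2250 / 1000 = 18.5 lb.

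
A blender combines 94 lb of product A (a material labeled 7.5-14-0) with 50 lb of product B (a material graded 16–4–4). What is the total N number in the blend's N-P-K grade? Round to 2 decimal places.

10.45% N

Total mass = 94 + 50 = 144 lb.
N mass = 7.5%×94 + 16%×50 = 15.05 lb.
% N = 15.05 / 144 = 10.4514%.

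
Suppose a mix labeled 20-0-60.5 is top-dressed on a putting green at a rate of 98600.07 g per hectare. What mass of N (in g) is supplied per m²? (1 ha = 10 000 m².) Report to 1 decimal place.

nitrogen per hectare = 98600.07 × 20% = 19720 g.
Convert to per m²: 19720 × 0.0001 = 1.972 g.

2.0 g N per sq m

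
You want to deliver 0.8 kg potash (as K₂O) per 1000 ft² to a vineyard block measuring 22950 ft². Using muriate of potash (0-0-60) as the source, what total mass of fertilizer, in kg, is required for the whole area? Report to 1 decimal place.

30.6 kg

Product per 1000 ft² = 0.8 / 60% = 1.33333 kg.
Total product = 1.33333 × 22950 / 1000 = 30.6 kg.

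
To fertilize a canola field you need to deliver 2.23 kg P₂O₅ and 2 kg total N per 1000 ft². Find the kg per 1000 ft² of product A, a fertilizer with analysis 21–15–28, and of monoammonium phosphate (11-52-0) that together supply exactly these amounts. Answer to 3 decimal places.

8.573 kg product A, 1.816 kg monoammonium phosphate

Let a = kg of product A, b = kg of monoammonium phosphate (per 1000 ft²).
P₂O₅: 0.15·a + 0.52·b = 2.23
N: 0.21·a + 0.11·b = 2
From row1: a = (2.23 − 0.52·b) / 0.15.
Into row2: 0.21·(2.23 − 0.52·b)/0.15 + 0.11·b = 2 → b = 1.81553, a = 8.57282.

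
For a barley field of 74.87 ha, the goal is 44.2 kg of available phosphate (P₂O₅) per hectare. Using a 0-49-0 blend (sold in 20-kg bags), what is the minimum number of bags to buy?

Product per hectare = 44.2 / 49% = 90.2041 kg.
Total product = 90.2041 × 74.87 = 6753.58 kg.
Bags = ⌈6753.58 / 20⌉ = 338.

338 bags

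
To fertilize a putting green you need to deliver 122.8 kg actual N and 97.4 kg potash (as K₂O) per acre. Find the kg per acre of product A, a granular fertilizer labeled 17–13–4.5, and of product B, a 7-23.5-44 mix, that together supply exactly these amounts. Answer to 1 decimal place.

With a, b = kg per acre of product A and product B:
N: 0.17·a + 0.07·b = 122.8
K₂O: 0.045·a + 0.44·b = 97.4
Eliminate a: (row1) − 0.17/0.045·(row2) → -1.59222·b = -245.156, so b = 153.971.
Back-substitute: a = (122.8 − 0.07·153.971) / 0.17 = 658.953.

659.0 kg product A, 154.0 kg product B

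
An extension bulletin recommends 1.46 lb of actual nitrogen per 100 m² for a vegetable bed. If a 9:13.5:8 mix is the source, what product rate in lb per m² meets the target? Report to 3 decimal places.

0.162 lb of product per sq m

Product per 100 m² = 1.46 / 9% = 16.2222 lb.
Convert to per m²: 16.2222 × 0.01 = 0.162222 lb.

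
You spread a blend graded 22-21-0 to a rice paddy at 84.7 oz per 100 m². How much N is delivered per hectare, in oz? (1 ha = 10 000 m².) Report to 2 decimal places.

1863.40 oz N per hectare

nitrogen per 100 m² = 84.7 × 22% = 18.634 oz.
Convert to per hectare: 18.634 × 100 = 1863.4 oz.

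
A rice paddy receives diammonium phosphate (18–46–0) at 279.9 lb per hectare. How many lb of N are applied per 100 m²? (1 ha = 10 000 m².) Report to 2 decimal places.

nitrogen per hectare = 279.9 × 18% = 50.382 lb.
Convert to per 100 m²: 50.382 × 0.01 = 0.50382 lb.

0.50 lb N per hundred sq m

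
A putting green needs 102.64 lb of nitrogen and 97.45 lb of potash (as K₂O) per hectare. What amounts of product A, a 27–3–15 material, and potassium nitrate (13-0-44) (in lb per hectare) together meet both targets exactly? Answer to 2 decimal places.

327.22 lb product A, 109.92 lb potassium nitrate

Let a = lb of product A, b = lb of potassium nitrate (per hectare).
N: 0.27·a + 0.13·b = 102.64
K₂O: 0.15·a + 0.44·b = 97.45
Eliminate b: (row1) − 0.13/0.44·(row2) → 0.225682·a = 73.848, so a = 327.222.
Then b = (97.45 − 0.15·327.222) / 0.44 = 109.924.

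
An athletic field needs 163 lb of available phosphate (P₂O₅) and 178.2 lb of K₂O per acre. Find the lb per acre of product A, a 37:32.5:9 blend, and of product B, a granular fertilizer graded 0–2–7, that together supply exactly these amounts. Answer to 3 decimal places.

With a, b = lb per acre of product A and product B:
P₂O₅: 0.325·a + 0.02·b = 163
K₂O: 0.09·a + 0.07·b = 178.2
Solving simultaneously: a = 374.5107, b = 2064.20048.

374.511 lb product A, 2064.200 lb product B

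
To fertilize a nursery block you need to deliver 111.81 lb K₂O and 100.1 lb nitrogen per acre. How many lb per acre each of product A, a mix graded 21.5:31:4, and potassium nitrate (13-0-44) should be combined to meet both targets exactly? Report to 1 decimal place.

330.1 lb product A, 224.1 lb potassium nitrate

Per-acre balance (a = product A, b = potassium nitrate):
K₂O: 0.04·a + 0.44·b = 111.81
N: 0.215·a + 0.13·b = 100.1
Eliminate b: (row1) − 0.44/0.13·(row2) → -0.687692·a = -226.99, so a = 330.075.
Then b = (100.1 − 0.215·330.075) / 0.13 = 224.107.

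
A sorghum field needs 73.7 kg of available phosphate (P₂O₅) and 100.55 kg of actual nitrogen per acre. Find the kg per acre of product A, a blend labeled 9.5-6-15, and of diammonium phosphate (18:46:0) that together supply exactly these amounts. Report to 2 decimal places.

1002.64 kg product A, 29.44 kg diammonium phosphate

Let a = kg of product A, b = kg of diammonium phosphate (per acre).
P₂O₅: 0.06·a + 0.46·b = 73.7
N: 0.095·a + 0.18·b = 100.55
Eliminate a: (row1) − 0.06/0.095·(row2) → 0.346316·b = 10.1947, so b = 29.4377.
Back-substitute: a = (73.7 − 0.46·29.4377) / 0.06 = 1002.644.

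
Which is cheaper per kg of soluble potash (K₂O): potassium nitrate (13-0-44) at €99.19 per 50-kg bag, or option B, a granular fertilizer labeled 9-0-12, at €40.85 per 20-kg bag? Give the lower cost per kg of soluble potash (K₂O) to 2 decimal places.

potassium nitrate: K₂O per bag = 50 × 44% = 22 kg; cost = 99.19 / 22 = €4.5086/kg K₂O.
option B: K₂O per bag = 20 × 12% = 2.4 kg; cost = 40.85 / 2.4 = €17.0208/kg K₂O.
potassium nitrate is cheaper.

€4.51 per kg K₂O (potassium nitrate)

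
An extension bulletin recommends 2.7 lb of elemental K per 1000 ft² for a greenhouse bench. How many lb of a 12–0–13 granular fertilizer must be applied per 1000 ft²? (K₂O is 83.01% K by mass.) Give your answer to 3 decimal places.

25.020 lb of product per thousand sq ft

As K₂O: 2.7 / 0.8301 = 3.25262 lb per 1000 ft².
Product per 1000 ft² = 3.25262 / 13% = 25.0202 lb.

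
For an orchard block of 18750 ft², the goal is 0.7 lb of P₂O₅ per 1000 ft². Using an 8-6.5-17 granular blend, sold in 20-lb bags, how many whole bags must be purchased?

11 bags

Product per 1000 ft² = 0.7 / 6.5% = 10.7692 lb.
Total product = 10.7692 × 18750 / 1000 = 201.923 lb.
Bags = ⌈201.923 / 20⌉ = 11.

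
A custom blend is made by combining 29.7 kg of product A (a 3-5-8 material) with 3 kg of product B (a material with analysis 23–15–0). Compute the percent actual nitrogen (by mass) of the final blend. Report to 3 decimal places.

4.835% N

Total mass = 29.7 + 3 = 32.7 kg.
N mass = 3%×29.7 + 23%×3 = 1.581 kg.
% N = 1.581 / 32.7 = 4.83486%.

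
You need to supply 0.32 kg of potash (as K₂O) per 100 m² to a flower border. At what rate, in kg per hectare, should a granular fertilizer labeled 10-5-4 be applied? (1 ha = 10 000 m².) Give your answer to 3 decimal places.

Product per 100 m² = 0.32 / 4% = 8 kg.
Convert to per hectare: 8 × 100 = 800 kg.

800.000 kg of product per hectare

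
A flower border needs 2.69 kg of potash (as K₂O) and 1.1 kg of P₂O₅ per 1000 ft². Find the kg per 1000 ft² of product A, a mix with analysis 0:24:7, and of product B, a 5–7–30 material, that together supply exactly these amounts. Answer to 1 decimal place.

Per-1000 ft² balance (a = product A, b = product B):
K₂O: 0.07·a + 0.3·b = 2.69
P₂O₅: 0.24·a + 0.07·b = 1.1
From row1: a = (2.69 − 0.3·b) / 0.07.
Into row2: 0.24·(2.69 − 0.3·b)/0.07 + 0.07·b = 1.1 → b = 8.47392, a = 2.11177.

2.1 kg product A, 8.5 kg product B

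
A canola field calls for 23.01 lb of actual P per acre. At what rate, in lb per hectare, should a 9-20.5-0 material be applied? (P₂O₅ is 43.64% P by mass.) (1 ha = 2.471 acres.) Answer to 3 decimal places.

635.552 lb of product per hectare

As P₂O₅: 23.01 / 0.4364 = 52.7269 lb per acre.
Product per acre = 52.7269 / 20.5% = 257.204 lb.
Convert to per hectare: 257.204 × 2.471 = 635.5515 lb.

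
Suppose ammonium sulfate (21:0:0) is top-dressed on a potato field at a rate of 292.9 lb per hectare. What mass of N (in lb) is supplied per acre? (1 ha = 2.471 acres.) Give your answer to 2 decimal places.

24.89 lb N per acre

nitrogen per hectare = 292.9 × 21% = 61.509 lb.
Convert to per acre: 61.509 × 0.404694 = 24.8924 lb.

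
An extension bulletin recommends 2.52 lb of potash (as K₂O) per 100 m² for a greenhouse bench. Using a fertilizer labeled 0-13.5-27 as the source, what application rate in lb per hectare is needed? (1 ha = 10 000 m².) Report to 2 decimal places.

933.33 lb of product per hectare

Product per 100 m² = 2.52 / 27% = 9.33333 lb.
Convert to per hectare: 9.33333 × 100 = 933.333 lb.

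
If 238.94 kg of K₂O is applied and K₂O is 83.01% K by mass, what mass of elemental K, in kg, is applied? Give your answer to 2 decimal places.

198.34 kg K

K = 238.94 × 0.8301 = 198.344 kg.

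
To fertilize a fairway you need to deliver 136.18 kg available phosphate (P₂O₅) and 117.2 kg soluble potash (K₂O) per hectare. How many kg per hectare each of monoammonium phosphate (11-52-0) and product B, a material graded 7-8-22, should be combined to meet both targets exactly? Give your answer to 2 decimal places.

179.93 kg monoammonium phosphate, 532.73 kg product B

With a, b = kg per hectare of monoammonium phosphate and product B:
P₂O₅: 0.52·a + 0.08·b = 136.18
K₂O: 0·a + 0.22·b = 117.2
Solving simultaneously: a = 179.927, b = 532.727.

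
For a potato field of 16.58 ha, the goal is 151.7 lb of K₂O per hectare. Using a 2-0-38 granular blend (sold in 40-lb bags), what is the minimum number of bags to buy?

Product per hectare = 151.7 / 38% = 399.211 lb.
Total product = 399.211 × 16.58 = 6618.91 lb.
Bags = ⌈6618.91 / 40⌉ = 166.

166 bags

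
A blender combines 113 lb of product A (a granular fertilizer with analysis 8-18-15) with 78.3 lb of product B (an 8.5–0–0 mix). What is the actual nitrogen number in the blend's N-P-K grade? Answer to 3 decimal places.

Total mass = 113 + 78.3 = 191.3 lb.
N mass = 8%×113 + 8.5%×78.3 = 15.6955 lb.
% N = 15.6955 / 191.3 = 8.20465%.

8.205% N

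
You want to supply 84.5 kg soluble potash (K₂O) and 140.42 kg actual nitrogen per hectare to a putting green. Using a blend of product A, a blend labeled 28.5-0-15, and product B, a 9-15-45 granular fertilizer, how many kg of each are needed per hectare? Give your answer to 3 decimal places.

With a, b = kg per hectare of product A and product B:
K₂O: 0.15·a + 0.45·b = 84.5
N: 0.285·a + 0.09·b = 140.42
Eliminate b: (row1) − 0.45/0.09·(row2) → -1.275·a = -617.6, so a = 484.3922.
Then b = (140.42 − 0.285·484.3922) / 0.09 = 26.3137.

484.392 kg product A, 26.314 kg product B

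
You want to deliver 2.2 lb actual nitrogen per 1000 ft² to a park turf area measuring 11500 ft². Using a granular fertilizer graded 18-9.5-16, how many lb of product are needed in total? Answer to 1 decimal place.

140.6 lb

Product per 1000 ft² = 2.2 / 18% = 12.2222 lb.
Total product = 12.2222 × 11500 / 1000 = 140.556 lb.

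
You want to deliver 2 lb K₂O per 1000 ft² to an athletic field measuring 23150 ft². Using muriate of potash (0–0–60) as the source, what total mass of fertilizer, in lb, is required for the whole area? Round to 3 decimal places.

Product per 1000 ft² = 2 / 60% = 3.33333 lb.
Total product = 3.33333 × 23150 / 1000 = 77.1667 lb.

77.167 lb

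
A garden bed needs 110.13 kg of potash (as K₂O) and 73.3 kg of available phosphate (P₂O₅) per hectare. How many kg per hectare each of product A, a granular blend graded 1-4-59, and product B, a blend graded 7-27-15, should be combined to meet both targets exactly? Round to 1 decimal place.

Let a = kg of product A, b = kg of product B (per hectare).
K₂O: 0.59·a + 0.15·b = 110.13
P₂O₅: 0.04·a + 0.27·b = 73.3
Eliminate a: (row1) − 0.59/0.04·(row2) → -3.8325·b = -971.045, so b = 253.371.
Back-substitute: a = (110.13 − 0.15·253.371) / 0.59 = 122.245.

122.2 kg product A, 253.4 kg product B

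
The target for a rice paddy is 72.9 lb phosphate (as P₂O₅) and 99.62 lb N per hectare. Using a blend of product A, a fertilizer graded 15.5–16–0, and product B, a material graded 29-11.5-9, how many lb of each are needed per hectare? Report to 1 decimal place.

With a, b = lb per hectare of product A and product B:
P₂O₅: 0.16·a + 0.115·b = 72.9
N: 0.155·a + 0.29·b = 99.62
Eliminate b: (row1) − 0.115/0.29·(row2) → 0.0985345·a = 33.3955, so a = 338.922.
Then b = (99.62 − 0.155·338.922) / 0.29 = 162.369.

338.9 lb product A, 162.4 lb product B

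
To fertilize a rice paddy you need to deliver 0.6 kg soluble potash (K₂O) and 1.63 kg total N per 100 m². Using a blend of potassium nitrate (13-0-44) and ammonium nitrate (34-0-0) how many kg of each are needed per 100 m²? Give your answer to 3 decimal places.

Per-100 m² balance (a = potassium nitrate, b = ammonium nitrate):
K₂O: 0.44·a + 0·b = 0.6
N: 0.13·a + 0.34·b = 1.63
Eliminate b: (row1) − 0/0.34·(row2) → 0.44·a = 0.6, so a = 1.36364.
Then b = (1.63 − 0.13·1.36364) / 0.34 = 4.27273.

1.364 kg potassium nitrate, 4.273 kg ammonium nitrate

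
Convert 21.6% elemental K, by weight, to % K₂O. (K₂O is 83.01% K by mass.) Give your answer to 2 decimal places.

26.02% K₂O

%K₂O = 21.6 / 0.8301 = 26.021%.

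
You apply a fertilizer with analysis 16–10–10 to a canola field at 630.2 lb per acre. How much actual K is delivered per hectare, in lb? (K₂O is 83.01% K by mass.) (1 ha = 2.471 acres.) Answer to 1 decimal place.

K₂O per acre = 630.2 × 10% = 63.02 lb.
Elemental K = 63.02 × 0.8301 = 52.3129 lb per acre.
Convert to per hectare: 52.3129 × 2.471 = 129.265 lb.

129.3 lb K per hectare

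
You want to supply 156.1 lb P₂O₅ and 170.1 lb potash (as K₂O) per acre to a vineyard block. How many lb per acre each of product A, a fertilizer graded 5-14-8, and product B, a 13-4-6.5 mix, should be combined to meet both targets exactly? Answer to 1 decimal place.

With a, b = lb per acre of product A and product B:
P₂O₅: 0.14·a + 0.04·b = 156.1
K₂O: 0.08·a + 0.065·b = 170.1
Eliminate b: (row1) − 0.04/0.065·(row2) → 0.0907692·a = 51.4231, so a = 566.525.
Then b = (170.1 − 0.08·566.525) / 0.065 = 1919.66.

566.5 lb product A, 1919.7 lb product B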